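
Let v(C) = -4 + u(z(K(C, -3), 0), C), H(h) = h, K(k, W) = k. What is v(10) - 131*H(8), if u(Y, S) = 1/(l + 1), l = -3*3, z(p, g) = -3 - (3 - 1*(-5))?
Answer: -8417/8 ≈ -1052.1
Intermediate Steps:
z(p, g) = -11 (z(p, g) = -3 - (3 + 5) = -3 - 1*8 = -3 - 8 = -11)
l = -9
u(Y, S) = -1/8 (u(Y, S) = 1/(-9 + 1) = 1/(-8) = -1/8)
v(C) = -33/8 (v(C) = -4 - 1/8 = -33/8)
v(10) - 131*H(8) = -33/8 - 131*8 = -33/8 - 1048 = -8417/8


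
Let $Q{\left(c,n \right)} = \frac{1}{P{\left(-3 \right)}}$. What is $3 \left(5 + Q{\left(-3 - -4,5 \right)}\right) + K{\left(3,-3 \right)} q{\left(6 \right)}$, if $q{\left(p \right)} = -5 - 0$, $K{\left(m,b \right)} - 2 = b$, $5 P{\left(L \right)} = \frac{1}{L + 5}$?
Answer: $50$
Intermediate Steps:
$P{\left(L \right)} = \frac{1}{5 \left(5 + L\right)}$ ($P{\left(L \right)} = \frac{1}{5 \left(L + 5\right)} = \frac{1}{5 \left(5 + L\right)}$)
$K{\left(m,b \right)} = 2 + b$
$q{\left(p \right)} = -5$ ($q{\left(p \right)} = -5 + 0 = -5$)
$Q{\left(c,n \right)} = 10$ ($Q{\left(c,n \right)} = \frac{1}{\frac{1}{5} \frac{1}{5 - 3}} = \frac{1}{\frac{1}{5} \cdot \frac{1}{2}} = \frac{1}{\frac{1}{10}} = 10$)
$3 \left(5 + Q{\left(-3 - -4,5 \right)}\right) + K{\left(3,-3 \right)} q{\left(6 \right)} = 3 \left(5 + 10\right) + \left(2 - 3\right) \left(-5\right) = 3 \cdot 15 - -5 = 45 + 5 = 50$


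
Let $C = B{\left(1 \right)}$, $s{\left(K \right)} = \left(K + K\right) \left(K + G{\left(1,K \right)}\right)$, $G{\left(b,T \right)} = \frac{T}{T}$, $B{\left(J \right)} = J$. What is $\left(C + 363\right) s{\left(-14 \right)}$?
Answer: $132496$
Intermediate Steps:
$G{\left(b,T \right)} = 1$
$s{\left(K \right)} = 2 K \left(1 + K\right)$ ($s{\left(K \right)} = \left(K + K\right) \left(K + 1\right) = 2 K \left(1 + K\right)$)
$C = 1$
$\left(C + 363\right) s{\left(-14 \right)} = \left(1 + 363\right) 2 \left(-14\right) \left(1 - 14\right) = 364 \cdot 2 \left(-14\right) \left(-13\right) = 364 \cdot 364 = 132496$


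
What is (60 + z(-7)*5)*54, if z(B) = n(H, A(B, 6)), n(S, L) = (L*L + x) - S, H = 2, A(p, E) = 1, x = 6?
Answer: 4590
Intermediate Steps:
n(S, L) = 6 + L**2 - S (n(S, L) = (L*L + 6) - S = (L**2 + 6) - S = (6 + L**2) - S = 6 + L**2 - S)
z(B) = 5 (z(B) = 6 + 1**2 - 1*2 = 6 + 1 - 2 = 5)
(60 + z(-7)*5)*54 = (60 + 5*5)*54 = (60 + 25)*54 = 85*54 = 4590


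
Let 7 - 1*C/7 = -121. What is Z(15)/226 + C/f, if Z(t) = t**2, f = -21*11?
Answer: -21503/7458 ≈ -2.8832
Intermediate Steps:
C = 896 (C = 49 - 7*(-121) = 49 + 847 = 896)
f = -231
Z(15)/226 + C/f = 15**2/226 + 896/(-231) = 225*(1/226) + 896*(-1/231) = 225/226 - 128/33 = -21503/7458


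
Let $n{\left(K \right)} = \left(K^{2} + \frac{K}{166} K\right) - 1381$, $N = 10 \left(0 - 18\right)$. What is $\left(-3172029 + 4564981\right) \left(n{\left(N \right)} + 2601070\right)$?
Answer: $\frac{304331577670824}{83} \approx 3.6666 \cdot 10^{12}$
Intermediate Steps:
$N = -180$ ($N = 10 \left(-18\right) = -180$)
$n{\left(K \right)} = -1381 + \frac{167 K^{2}}{166}$ ($n{\left(K \right)} = \left(K^{2} + K \frac{1}{166} K\right) - 1381 = \left(K^{2} + \frac{K}{166} K\right) - 1381 = \left(K^{2} + \frac{K^{2}}{166}\right) - 1381 = \frac{167 K^{2}}{166} - 1381 = -1381 + \frac{167 K^{2}}{166}$)
$\left(-3172029 + 4564981\right) \left(n{\left(N \right)} + 2601070\right) = \left(-3172029 + 4564981\right) \left(\left(-1381 + \frac{167 \left(-180\right)^{2}}{166}\right) + 2601070\right) = 1392952 \left(\left(-1381 + \frac{167}{166} \cdot 32400\right) + 2601070\right) = 1392952 \left(\left(-1381 + \frac{2705400}{83}\right) + 2601070\right) = 1392952 \left(\frac{2590777}{83} + 2601070\right) = 1392952 \cdot \frac{218479587}{83} = \frac{304331577670824}{83}$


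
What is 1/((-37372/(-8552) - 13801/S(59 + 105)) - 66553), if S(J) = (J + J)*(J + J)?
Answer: -115007296/7653592745301 ≈ -1.5027e-5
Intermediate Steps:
S(J) = 4*J**2 (S(J) = (2*J)*(2*J) = 4*J**2)
1/((-37372/(-8552) - 13801/S(59 + 105)) - 66553) = 1/((-37372/(-8552) - 13801*1/(4*(59 + 105)**2)) - 66553) = 1/((-37372*(-1/8552) - 13801/(4*164**2)) - 66553) = 1/((9343/2138 - 13801/(4*26896)) - 66553) = 1/((9343/2138 - 13801/107584) - 66553) = 1/(487825387/115007296 - 66553) = 1/(-7653592745301/115007296) = -115007296/7653592745301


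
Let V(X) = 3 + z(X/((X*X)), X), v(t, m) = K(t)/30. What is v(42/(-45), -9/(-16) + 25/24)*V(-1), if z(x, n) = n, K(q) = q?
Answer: -14/225 ≈ -0.062222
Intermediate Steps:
v(t, m) = t/30
V(X) = 3 + X
v(42/(-45), -9/(-16) + 25/24)*V(-1) = ((42/(-45))/30)*(3 - 1) = ((42*(-1/45))/30)*2 = ((1/30)*(-14/15))*2 = -7/225*2 = -14/225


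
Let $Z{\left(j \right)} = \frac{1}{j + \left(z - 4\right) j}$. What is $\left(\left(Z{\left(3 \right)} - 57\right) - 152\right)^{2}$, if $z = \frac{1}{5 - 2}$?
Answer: $\frac{2798929}{64} \approx 43733.0$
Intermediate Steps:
$z = \frac{1}{3} \approx 0.33333$
$Z{\left(j \right)} = - \frac{3}{8 j}$ ($Z{\left(j \right)} = \frac{1}{j + \left(\frac{1}{3} - 4\right) j} = \frac{1}{j - \frac{11 j}{3}} = \frac{1}{\left(- \frac{8}{3}\right) j} = - \frac{3}{8 j}$)
$\left(\left(Z{\left(3 \right)} - 57\right) - 152\right)^{2} = \left(\left(- \frac{3}{8 \cdot 3} - 57\right) - 152\right)^{2} = \left(\left(\left(- \frac{3}{8}\right) \frac{1}{3} - 57\right) - 152\right)^{2} = \left(\left(- \frac{1}{8} - 57\right) - 152\right)^{2} = \left(- \frac{457}{8} - 152\right)^{2} = \left(- \frac{1673}{8}\right)^{2} = \frac{2798929}{64}$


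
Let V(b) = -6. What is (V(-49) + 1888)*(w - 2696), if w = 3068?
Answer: 700104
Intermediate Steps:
(V(-49) + 1888)*(w - 2696) = (-6 + 1888)*(3068 - 2696) = 1882*372 = 700104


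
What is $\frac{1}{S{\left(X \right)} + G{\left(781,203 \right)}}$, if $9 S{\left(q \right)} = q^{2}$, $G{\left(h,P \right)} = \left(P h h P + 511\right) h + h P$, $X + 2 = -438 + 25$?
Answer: $\frac{9}{176680125736552} \approx 5.094 \cdot 10^{-14}$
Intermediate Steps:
$X = -415$ ($X = -2 + \left(-438 + 25\right) = -2 - 413 = -415$)
$G{\left(h,P \right)} = P h + h \left(511 + P^{2} h^{2}\right)$ ($G{\left(h,P \right)} = \left(P h^{2} P + 511\right) h + P h = \left(P^{2} h^{2} + 511\right) h + P h = \left(511 + P^{2} h^{2}\right) h + P h = h \left(511 + P^{2} h^{2}\right) + P h = P h + h \left(511 + P^{2} h^{2}\right)$)
$S{\left(q \right)} = \frac{q^{2}}{9}$
$\frac{1}{S{\left(X \right)} + G{\left(781,203 \right)}} = \frac{1}{\frac{\left(-415\right)^{2}}{9} + 781 \left(511 + 203 + 203^{2} \cdot 781^{2}\right)} = \frac{1}{\frac{1}{9} \cdot 172225 + 781 \left(511 + 203 + 41209 \cdot 609961\right)} = \frac{1}{\frac{172225}{9} + 781 \left(511 + 203 + 25135882849\right)} = \frac{1}{\frac{172225}{9} + 781 \cdot 25135883563} = \frac{1}{\frac{172225}{9} + 19631125062703} = \frac{1}{\frac{176680125736552}{9}} = \frac{9}{176680125736552}$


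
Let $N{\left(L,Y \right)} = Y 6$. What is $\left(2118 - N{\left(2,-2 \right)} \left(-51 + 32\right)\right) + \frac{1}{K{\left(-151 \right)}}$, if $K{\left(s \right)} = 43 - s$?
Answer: $\frac{366661}{194} \approx 1890.0$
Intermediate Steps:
$N{\left(L,Y \right)} = 6 Y$
$\left(2118 - N{\left(2,-2 \right)} \left(-51 + 32\right)\right) + \frac{1}{K{\left(-151 \right)}} = \left(2118 - 6 \left(-2\right) \left(-51 + 32\right)\right) + \frac{1}{43 - -151} = \left(2118 - \left(-12\right) \left(-19\right)\right) + \frac{1}{43 + 151} = \left(2118 - 228\right) + \frac{1}{194} = 1890 + \frac{1}{194} = \frac{366661}{194}$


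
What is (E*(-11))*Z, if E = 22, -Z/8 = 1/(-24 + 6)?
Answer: -968/9 ≈ -107.56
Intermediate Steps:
Z = 4/9 (Z = -8/(-24 + 6) = -8/(-18) = -8*(-1/18) = 4/9 ≈ 0.44444)
(E*(-11))*Z = (22*(-11))*(4/9) = -242*4/9 = -968/9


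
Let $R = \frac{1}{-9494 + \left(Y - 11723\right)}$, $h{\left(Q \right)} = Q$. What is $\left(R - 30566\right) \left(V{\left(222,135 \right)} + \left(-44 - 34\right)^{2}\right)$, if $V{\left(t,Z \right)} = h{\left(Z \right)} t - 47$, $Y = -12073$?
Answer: $- \frac{36638639870987}{33290} \approx -1.1006 \cdot 10^{9}$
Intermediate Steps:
$V{\left(t,Z \right)} = -47 + Z t$ ($V{\left(t,Z \right)} = Z t - 47 = -47 + Z t$)
$R = - \frac{1}{33290}$ ($R = \frac{1}{-9494 - 23796} = \frac{1}{-33290} = - \frac{1}{33290} \approx -3.0039 \cdot 10^{-5}$)
$\left(R - 30566\right) \left(V{\left(222,135 \right)} + \left(-44 - 34\right)^{2}\right) = \left(- \frac{1}{33290} - 30566\right) \left(\left(-47 + 135 \cdot 222\right) + \left(-44 - 34\right)^{2}\right) = - \frac{1017542141 \left(\left(-47 + 29970\right) + \left(-78\right)^{2}\right)}{33290} = - \frac{1017542141 \left(29923 + 6084\right)}{33290} = \left(- \frac{1017542141}{33290}\right) 36007 = - \frac{36638639870987}{33290}$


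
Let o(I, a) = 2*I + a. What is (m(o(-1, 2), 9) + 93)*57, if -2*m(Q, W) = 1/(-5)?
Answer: 53067/10 ≈ 5306.7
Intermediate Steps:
o(I, a) = a + 2*I
m(Q, W) = ⅒ (m(Q, W) = -½/(-5) = -½*(-⅕) = ⅒)
(m(o(-1, 2), 9) + 93)*57 = (⅒ + 93)*57 = (931/10)*57 = 53067/10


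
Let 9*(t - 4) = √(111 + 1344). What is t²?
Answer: (36 + √1455)²/81 ≈ 67.869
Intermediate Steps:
t = 4 + √1455/9 (t = 4 + √(111 + 1344)/9 = 4 + √1455/9 ≈ 8.2383)
t² = (4 + √1455/9)²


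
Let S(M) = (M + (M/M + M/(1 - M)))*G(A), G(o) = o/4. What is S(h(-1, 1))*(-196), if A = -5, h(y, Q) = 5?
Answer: 4655/4 ≈ 1163.8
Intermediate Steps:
G(o) = o/4 (G(o) = o*(1/4) = o/4)
S(M) = -5/4 - 5*M/4 - 5*M/(4*(1 - M)) (S(M) = (M + (M/M + M/(1 - M)))*((1/4)*(-5)) = (M + (1 + M/(1 - M)))*(-5/4) = (1 + M + M/(1 - M))*(-5/4) = -5/4 - 5*M/4 - 5*M/(4*(1 - M)))
S(h(-1, 1))*(-196) = (5*(1 + 5 - 1*5**2)/(4*(-1 + 5)))*(-196) = ((5/4)*(1 + 5 - 1*25)/4)*(-196) = ((5/4)*(1/4)*(1 + 5 - 25))*(-196) = ((5/4)*(1/4)*(-19))*(-196) = -95/16*(-196) = 4655/4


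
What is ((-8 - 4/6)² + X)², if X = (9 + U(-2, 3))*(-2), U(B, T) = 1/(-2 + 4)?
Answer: 255025/81 ≈ 3148.5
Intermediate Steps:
U(B, T) = ½ (U(B, T) = 1/2 = ½)
X = -19 (X = (9 + ½)*(-2) = (19/2)*(-2) = -19)
((-8 - 4/6)² + X)² = ((-8 - 4/6)² - 19)² = ((-8 - 4*⅙)² - 19)² = ((-8 - ⅔)² - 19)² = ((-26/3)² - 19)² = (676/9 - 19)² = (505/9)² = 255025/81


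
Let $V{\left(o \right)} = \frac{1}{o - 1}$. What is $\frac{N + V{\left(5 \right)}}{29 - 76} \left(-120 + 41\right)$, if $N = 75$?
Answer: $\frac{23779}{188} \approx 126.48$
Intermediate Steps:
$V{\left(o \right)} = \frac{1}{-1 + o}$
$\frac{N + V{\left(5 \right)}}{29 - 76} \left(-120 + 41\right) = \frac{75 + \frac{1}{-1 + 5}}{29 - 76} \left(-120 + 41\right) = \frac{75 + \frac{1}{4}}{-47} \left(-79\right) = \left(75 + \frac{1}{4}\right) \left(- \frac{1}{47}\right) \left(-79\right) = \frac{301}{4} \left(- \frac{1}{47}\right) \left(-79\right) = \left(- \frac{301}{188}\right) \left(-79\right) = \frac{23779}{188}$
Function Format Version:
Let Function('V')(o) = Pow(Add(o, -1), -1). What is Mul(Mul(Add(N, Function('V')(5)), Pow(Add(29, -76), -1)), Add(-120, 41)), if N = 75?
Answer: Rational(23779, 188) ≈ 126.48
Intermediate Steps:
Function('V')(o) = Pow(Add(-1, o), -1)
Mul(Mul(Add(N, Function('V')(5)), Pow(Add(29, -76), -1)), Add(-120, 41)) = Mul(Mul(Add(75, Pow(Add(-1, 5), -1)), Pow(Add(29, -76), -1)), Add(-120, 41)) = Mul(Mul(Add(75, Pow(4, -1)), Pow(-47, -1)), -79) = Mul(Mul(Add(75, Rational(1, 4)), Rational(-1, 47)), -79) = Mul(Mul(Rational(301, 4), Rational(-1, 47)), -79) = Mul(Rational(-301, 188), -79) = Rational(23779, 188)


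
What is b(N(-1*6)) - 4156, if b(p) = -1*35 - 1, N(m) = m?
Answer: -4192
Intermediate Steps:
b(p) = -36 (b(p) = -35 - 1 = -36)
b(N(-1*6)) - 4156 = -36 - 4156 = -4192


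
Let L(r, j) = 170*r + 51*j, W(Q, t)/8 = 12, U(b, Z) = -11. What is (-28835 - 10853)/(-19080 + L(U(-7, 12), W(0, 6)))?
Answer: 19844/8027 ≈ 2.4722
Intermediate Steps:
W(Q, t) = 96 (W(Q, t) = 8*12 = 96)
L(r, j) = 51*j + 170*r
(-28835 - 10853)/(-19080 + L(U(-7, 12), W(0, 6))) = (-28835 - 10853)/(-19080 + (51*96 + 170*(-11))) = -39688/(-19080 + (4896 - 1870)) = -39688/(-19080 + 3026) = -39688/(-16054) = -39688*(-1/16054) = 19844/8027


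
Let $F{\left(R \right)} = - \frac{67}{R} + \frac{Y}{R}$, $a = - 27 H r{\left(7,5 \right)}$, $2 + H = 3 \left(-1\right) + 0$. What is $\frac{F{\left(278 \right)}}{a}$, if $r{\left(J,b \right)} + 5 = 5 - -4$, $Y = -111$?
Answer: $- \frac{89}{75060} \approx -0.0011857$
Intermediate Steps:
$H = -5$ ($H = -2 + \left(3 \left(-1\right) + 0\right) = -2 + \left(-3 + 0\right) = -2 - 3 = -5$)
$r{\left(J,b \right)} = 4$ ($r{\left(J,b \right)} = -5 + \left(5 - -4\right) = -5 + \left(5 + 4\right) = -5 + 9 = 4$)
$a = 540$ ($a = \left(-27\right) \left(-5\right) 4 = 135 \cdot 4 = 540$)
$F{\left(R \right)} = - \frac{178}{R}$ ($F{\left(R \right)} = - \frac{67}{R} - \frac{111}{R} = - \frac{178}{R}$)
$\frac{F{\left(278 \right)}}{a} = \frac{\left(-178\right) \frac{1}{278}}{540} = \left(-178\right) \frac{1}{278} \cdot \frac{1}{540} = \left(- \frac{89}{139}\right) \frac{1}{540} = - \frac{89}{75060}$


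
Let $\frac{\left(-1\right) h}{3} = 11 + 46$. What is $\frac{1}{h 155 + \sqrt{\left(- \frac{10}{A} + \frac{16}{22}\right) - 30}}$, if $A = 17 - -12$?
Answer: $- \frac{8455095}{224102302423} - \frac{2 i \sqrt{753478}}{224102302423} \approx -3.7729 \cdot 10^{-5} - 7.7467 \cdot 10^{-9} i$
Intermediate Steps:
$A = 29$ ($A = 17 + 12 = 29$)
$h = -171$ ($h = - 3 \left(11 + 46\right) = \left(-3\right) 57 = -171$)
$\frac{1}{h 155 + \sqrt{\left(- \frac{10}{A} + \frac{16}{22}\right) - 30}} = \frac{1}{\left(-171\right) 155 + \sqrt{\left(- \frac{10}{29} + \frac{16}{22}\right) - 30}} = \frac{1}{-26505 + \sqrt{\left(\left(-10\right) \frac{1}{29} + 16 \cdot \frac{1}{22}\right) - 30}} = \frac{1}{-26505 + \sqrt{\left(- \frac{10}{29} + \frac{8}{11}\right) - 30}} = \frac{1}{-26505 + \sqrt{\frac{122}{319} - 30}} = \frac{1}{-26505 + \sqrt{- \frac{9448}{319}}} = \frac{1}{-26505 + \frac{2 i \sqrt{753478}}{319}}$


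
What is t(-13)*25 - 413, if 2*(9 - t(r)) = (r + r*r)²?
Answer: -304388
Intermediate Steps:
t(r) = 9 - (r + r²)²/2 (t(r) = 9 - (r + r*r)²/2 = 9 - (r + r²)²/2)
t(-13)*25 - 413 = (9 - ½*(-13)²*(1 - 13)²)*25 - 413 = (9 - ½*169*(-12)²)*25 - 413 = (9 - ½*169*144)*25 - 413 = (9 - 12168)*25 - 413 = -12159*25 - 413 = -303975 - 413 = -304388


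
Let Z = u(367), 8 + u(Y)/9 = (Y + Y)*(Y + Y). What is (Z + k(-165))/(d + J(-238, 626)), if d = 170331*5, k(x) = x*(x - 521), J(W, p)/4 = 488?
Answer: 4961922/853607 ≈ 5.8129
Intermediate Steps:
u(Y) = -72 + 36*Y² (u(Y) = -72 + 9*((Y + Y)*(Y + Y)) = -72 + 9*((2*Y)*(2*Y)) = -72 + 9*(4*Y²) = -72 + 36*Y²)
J(W, p) = 1952 (J(W, p) = 4*488 = 1952)
k(x) = x*(-521 + x)
Z = 4848732 (Z = -72 + 36*367² = -72 + 36*134689 = -72 + 4848804 = 4848732)
d = 851655
(Z + k(-165))/(d + J(-238, 626)) = (4848732 - 165*(-521 - 165))/(851655 + 1952) = (4848732 - 165*(-686))/853607 = (4848732 + 113190)*(1/853607) = 4961922*(1/853607) = 4961922/853607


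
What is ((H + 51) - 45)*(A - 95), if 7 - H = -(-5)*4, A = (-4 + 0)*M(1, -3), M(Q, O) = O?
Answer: 581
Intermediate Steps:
A = 12 (A = (-4 + 0)*(-3) = -4*(-3) = 12)
H = -13 (H = 7 - (-5)*(-1*4) = 7 - (-5)*(-4) = 7 - 1*20 = 7 - 20 = -13)
((H + 51) - 45)*(A - 95) = ((-13 + 51) - 45)*(12 - 95) = (38 - 45)*(-83) = -7*(-83) = 581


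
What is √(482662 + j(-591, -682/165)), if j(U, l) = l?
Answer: 2*√27149505/15 ≈ 694.74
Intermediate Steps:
√(482662 + j(-591, -682/165)) = √(482662 - 682/165) = √(482662 - 682*1/165) = √(482662 - 62/15) = √(7239868/15) = 2*√27149505/15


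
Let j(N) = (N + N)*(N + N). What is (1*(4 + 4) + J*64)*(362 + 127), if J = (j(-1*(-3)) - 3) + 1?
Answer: 1067976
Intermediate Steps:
j(N) = 4*N² (j(N) = (2*N)*(2*N) = 4*N²)
J = 34 (J = (4*(-1*(-3))² - 3) + 1 = (4*3² - 3) + 1 = (4*9 - 3) + 1 = (36 - 3) + 1 = 33 + 1 = 34)
(1*(4 + 4) + J*64)*(362 + 127) = (1*(4 + 4) + 34*64)*(362 + 127) = (1*8 + 2176)*489 = (8 + 2176)*489 = 2184*489 = 1067976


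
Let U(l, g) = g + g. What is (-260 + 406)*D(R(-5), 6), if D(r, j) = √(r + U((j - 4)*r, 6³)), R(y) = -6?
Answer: 146*√426 ≈ 3013.4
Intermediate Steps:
U(l, g) = 2*g
D(r, j) = √(432 + r) (D(r, j) = √(r + 2*6³) = √(r + 2*216) = √(r + 432) = √(432 + r))
(-260 + 406)*D(R(-5), 6) = (-260 + 406)*√(432 - 6) = 146*√426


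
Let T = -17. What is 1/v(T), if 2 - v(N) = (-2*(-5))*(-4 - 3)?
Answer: 1/72 ≈ 0.013889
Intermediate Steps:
v(N) = 72 (v(N) = 2 - (-2*(-5))*(-4 - 3) = 2 - 10*(-7) = 2 - 1*(-70) = 2 + 70 = 72)
1/v(T) = 1/72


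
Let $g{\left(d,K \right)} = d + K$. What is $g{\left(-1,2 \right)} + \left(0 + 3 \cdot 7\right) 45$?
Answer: $946$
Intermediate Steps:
$g{\left(d,K \right)} = K + d$
$g{\left(-1,2 \right)} + \left(0 + 3 \cdot 7\right) 45 = \left(2 - 1\right) + \left(0 + 3 \cdot 7\right) 45 = 1 + \left(0 + 21\right) 45 = 1 + 21 \cdot 45 = 1 + 945 = 946$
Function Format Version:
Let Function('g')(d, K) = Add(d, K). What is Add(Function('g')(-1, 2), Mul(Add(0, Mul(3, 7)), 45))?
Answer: 946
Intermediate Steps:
Function('g')(d, K) = Add(K, d)
Add(Function('g')(-1, 2), Mul(Add(0, Mul(3, 7)), 45)) = Add(Add(2, -1), Mul(Add(0, Mul(3, 7)), 45)) = Add(1, Mul(Add(0, 21), 45)) = Add(1, Mul(21, 45)) = Add(1, 945) = 946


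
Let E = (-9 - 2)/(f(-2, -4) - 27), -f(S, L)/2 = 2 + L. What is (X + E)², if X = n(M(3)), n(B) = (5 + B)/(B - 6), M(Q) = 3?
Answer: 22801/4761 ≈ 4.7891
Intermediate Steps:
f(S, L) = -4 - 2*L (f(S, L) = -2*(2 + L) = -4 - 2*L)
n(B) = (5 + B)/(-6 + B)
X = -8/3 (X = (5 + 3)/(-6 + 3) = 8/(-3) = -⅓*8 = -8/3 ≈ -2.6667)
E = 11/23 (E = (-9 - 2)/((-4 - 2*(-4)) - 27) = -11/((-4 + 8) - 27) = -11/(4 - 27) = -11/(-23) = -11*(-1/23) = 11/23 ≈ 0.47826)
(X + E)² = (-8/3 + 11/23)² = (-151/69)² = 22801/4761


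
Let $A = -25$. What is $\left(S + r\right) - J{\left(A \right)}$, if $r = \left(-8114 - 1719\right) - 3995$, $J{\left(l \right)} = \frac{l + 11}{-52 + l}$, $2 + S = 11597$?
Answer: $- \frac{24565}{11} \approx -2233.2$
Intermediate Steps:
$S = 11595$ ($S = -2 + 11597 = 11595$)
$J{\left(l \right)} = \frac{11 + l}{-52 + l}$
$r = -13828$ ($r = -9833 - 3995 = -13828$)
$\left(S + r\right) - J{\left(A \right)} = \left(11595 - 13828\right) - \frac{11 - 25}{-52 - 25} = -2233 - \frac{1}{-77} \left(-14\right) = -2233 - \left(- \frac{1}{77}\right) \left(-14\right) = -2233 - \frac{2}{11} = - \frac{24565}{11}$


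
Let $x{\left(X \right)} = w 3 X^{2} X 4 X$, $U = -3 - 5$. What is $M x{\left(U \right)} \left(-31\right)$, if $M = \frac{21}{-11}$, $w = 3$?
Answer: $\frac{95993856}{11} \approx 8.7267 \cdot 10^{6}$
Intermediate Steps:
$U = -8$
$x{\left(X \right)} = 36 X^{4}$ ($x{\left(X \right)} = 3 \cdot 3 X^{2} X 4 X = 3 \cdot 3 X^{3} \cdot 4 X = 3 \cdot 12 X^{3} X = 36 X^{3} X = 36 X^{4}$)
$M = - \frac{21}{11}$ ($M = 21 \left(- \frac{1}{11}\right) = - \frac{21}{11} \approx -1.9091$)
$M x{\left(U \right)} \left(-31\right) = - \frac{21 \cdot 36 \left(-8\right)^{4}}{11} \left(-31\right) = - \frac{21 \cdot 36 \cdot 4096}{11} \left(-31\right) = \left(- \frac{21}{11}\right) 147456 \left(-31\right) = \left(- \frac{3096576}{11}\right) \left(-31\right) = \frac{95993856}{11}$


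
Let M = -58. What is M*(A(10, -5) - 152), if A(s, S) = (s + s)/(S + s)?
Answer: 8584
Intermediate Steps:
A(s, S) = 2*s/(S + s) (A(s, S) = (2*s)/(S + s) = 2*s/(S + s))
M*(A(10, -5) - 152) = -58*(2*10/(-5 + 10) - 152) = -58*(2*10/5 - 152) = -58*(2*10*(⅕) - 152) = -58*(4 - 152) = -58*(-148) = 8584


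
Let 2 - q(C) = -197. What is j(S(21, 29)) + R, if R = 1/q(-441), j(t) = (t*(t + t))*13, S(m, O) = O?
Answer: 4351335/199 ≈ 21866.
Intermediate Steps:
q(C) = 199 (q(C) = 2 - 1*(-197) = 2 + 197 = 199)
j(t) = 26*t² (j(t) = (t*(2*t))*13 = (2*t²)*13 = 26*t²)
R = 1/199 ≈ 0.0050251
j(S(21, 29)) + R = 26*29² + 1/199 = 26*841 + 1/199 = 21866 + 1/199 = 4351335/199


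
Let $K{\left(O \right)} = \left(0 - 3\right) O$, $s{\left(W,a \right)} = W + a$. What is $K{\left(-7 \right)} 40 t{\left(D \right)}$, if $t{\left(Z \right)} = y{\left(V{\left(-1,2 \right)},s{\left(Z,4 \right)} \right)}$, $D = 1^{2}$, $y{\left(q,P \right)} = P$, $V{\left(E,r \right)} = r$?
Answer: $4200$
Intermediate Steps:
$D = 1$
$t{\left(Z \right)} = 4 + Z$ ($t{\left(Z \right)} = Z + 4 = 4 + Z$)
$K{\left(O \right)} = - 3 O$
$K{\left(-7 \right)} 40 t{\left(D \right)} = \left(-3\right) \left(-7\right) 40 \left(4 + 1\right) = 21 \cdot 40 \cdot 5 = 840 \cdot 5 = 4200$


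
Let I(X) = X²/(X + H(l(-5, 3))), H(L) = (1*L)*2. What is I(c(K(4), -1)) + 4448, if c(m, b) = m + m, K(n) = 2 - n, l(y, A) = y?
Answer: 31128/7 ≈ 4446.9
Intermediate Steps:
H(L) = 2*L (H(L) = L*2 = 2*L)
c(m, b) = 2*m
I(X) = X²/(-10 + X) (I(X) = X²/(X + 2*(-5)) = X²/(X - 10) = X²/(-10 + X))
I(c(K(4), -1)) + 4448 = (2*(2 - 1*4))²/(-10 + 2*(2 - 1*4)) + 4448 = (2*(2 - 4))²/(-10 + 2*(2 - 4)) + 4448 = (2*(-2))²/(-10 + 2*(-2)) + 4448 = (-4)²/(-10 - 4) + 4448 = 16/(-14) + 4448 = 16*(-1/14) + 4448 = -8/7 + 4448 = 31128/7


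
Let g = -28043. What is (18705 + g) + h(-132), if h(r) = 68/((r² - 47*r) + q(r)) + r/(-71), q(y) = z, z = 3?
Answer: -15664181618/1677801 ≈ -9336.1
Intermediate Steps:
q(y) = 3
h(r) = 68/(3 + r² - 47*r) - r/71 (h(r) = 68/((r² - 47*r) + 3) + r/(-71) = 68/(3 + r² - 47*r) + r*(-1/71) = 68/(3 + r² - 47*r) - r/71)
(18705 + g) + h(-132) = (18705 - 28043) + (4828 - 1*(-132)³ - 3*(-132) + 47*(-132)²)/(71*(3 + (-132)² - 47*(-132))) = -9338 + (4828 - 1*(-2299968) + 396 + 47*17424)/(71*(3 + 17424 + 6204)) = -9338 + (1/71)*(4828 + 2299968 + 396 + 818928)/23631 = -9338 + (1/71)*(1/23631)*3124120 = -9338 + 3124120/1677801 = -15664181618/1677801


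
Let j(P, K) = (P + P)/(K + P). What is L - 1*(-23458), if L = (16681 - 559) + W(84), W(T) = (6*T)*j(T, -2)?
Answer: 1665116/41 ≈ 40613.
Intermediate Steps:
j(P, K) = 2*P/(K + P) (j(P, K) = (2*P)/(K + P) = 2*P/(K + P))
W(T) = 12*T²/(-2 + T) (W(T) = (6*T)*(2*T/(-2 + T)) = 12*T²/(-2 + T))
L = 703338/41 (L = (16681 - 559) + 12*84²/(-2 + 84) = 16122 + 12*7056/82 = 16122 + 12*7056*(1/82) = 16122 + 42336/41 = 703338/41 ≈ 17155.)
L - 1*(-23458) = 703338/41 - 1*(-23458) = 703338/41 + 23458 = 1665116/41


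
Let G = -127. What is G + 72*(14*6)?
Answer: 5921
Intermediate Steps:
G + 72*(14*6) = -127 + 72*(14*6) = -127 + 72*84 = -127 + 6048 = 5921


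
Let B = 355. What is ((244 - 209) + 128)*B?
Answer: 57865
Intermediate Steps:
((244 - 209) + 128)*B = ((244 - 209) + 128)*355 = (35 + 128)*355 = 163*355 = 57865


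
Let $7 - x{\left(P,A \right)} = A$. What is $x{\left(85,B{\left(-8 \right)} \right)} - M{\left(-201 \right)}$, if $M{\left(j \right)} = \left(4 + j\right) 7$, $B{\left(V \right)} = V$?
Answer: $1394$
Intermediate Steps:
$x{\left(P,A \right)} = 7 - A$
$M{\left(j \right)} = 28 + 7 j$
$x{\left(85,B{\left(-8 \right)} \right)} - M{\left(-201 \right)} = \left(7 - -8\right) - \left(28 + 7 \left(-201\right)\right) = \left(7 + 8\right) - \left(28 - 1407\right) = 15 - -1379 = 15 + 1379 = 1394$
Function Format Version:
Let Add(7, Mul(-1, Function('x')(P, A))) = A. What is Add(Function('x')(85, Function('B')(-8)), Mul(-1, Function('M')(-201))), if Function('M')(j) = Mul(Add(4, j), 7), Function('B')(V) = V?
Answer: 1394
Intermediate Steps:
Function('x')(P, A) = Add(7, Mul(-1, A))
Function('M')(j) = Add(28, Mul(7, j))
Add(Function('x')(85, Function('B')(-8)), Mul(-1, Function('M')(-201))) = Add(Add(7, Mul(-1, -8)), Mul(-1, Add(28, Mul(7, -201)))) = Add(Add(7, 8), Mul(-1, Add(28, -1407))) = Add(15, Mul(-1, -1379)) = Add(15, 1379) = 1394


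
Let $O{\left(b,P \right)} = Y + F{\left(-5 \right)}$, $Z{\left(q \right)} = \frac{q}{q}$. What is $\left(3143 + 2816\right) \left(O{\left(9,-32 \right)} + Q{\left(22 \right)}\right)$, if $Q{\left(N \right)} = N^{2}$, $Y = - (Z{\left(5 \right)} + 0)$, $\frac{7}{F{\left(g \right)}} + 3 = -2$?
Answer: $\frac{14349272}{5} \approx 2.8699 \cdot 10^{6}$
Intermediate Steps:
$F{\left(g \right)} = - \frac{7}{5}$ ($F{\left(g \right)} = \frac{7}{-3 - 2} = \frac{7}{-5} = 7 \left(- \frac{1}{5}\right) = - \frac{7}{5}$)
$Z{\left(q \right)} = 1$
$Y = -1$ ($Y = - (1 + 0) = \left(-1\right) 1 = -1$)
$O{\left(b,P \right)} = - \frac{12}{5}$ ($O{\left(b,P \right)} = -1 - \frac{7}{5} = - \frac{12}{5}$)
$\left(3143 + 2816\right) \left(O{\left(9,-32 \right)} + Q{\left(22 \right)}\right) = \left(3143 + 2816\right) \left(- \frac{12}{5} + 22^{2}\right) = 5959 \left(- \frac{12}{5} + 484\right) = 5959 \cdot \frac{2408}{5} = \frac{14349272}{5}$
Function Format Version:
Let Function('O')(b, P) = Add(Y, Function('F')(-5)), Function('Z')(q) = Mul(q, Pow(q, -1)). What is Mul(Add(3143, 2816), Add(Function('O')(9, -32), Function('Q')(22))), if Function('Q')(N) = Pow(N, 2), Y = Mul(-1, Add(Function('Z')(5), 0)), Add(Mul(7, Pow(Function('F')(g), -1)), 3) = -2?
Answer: Rational(14349272, 5) ≈ 2.8699e+6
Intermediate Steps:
Function('F')(g) = Rational(-7, 5) (Function('F')(g) = Mul(7, Pow(Add(-3, -2), -1)) = Mul(7, Pow(-5, -1)) = Mul(7, Rational(-1, 5)) = Rational(-7, 5))
Function('Z')(q) = 1
Y = -1 (Y = Mul(-1, Add(1, 0)) = Mul(-1, 1) = -1)
Function('O')(b, P) = Rational(-12, 5) (Function('O')(b, P) = Add(-1, Rational(-7, 5)) = Rational(-12, 5))
Mul(Add(3143, 2816), Add(Function('O')(9, -32), Function('Q')(22))) = Mul(Add(3143, 2816), Add(Rational(-12, 5), Pow(22, 2))) = Mul(5959, Add(Rational(-12, 5), 484)) = Mul(5959, Rational(2408, 5)) = Rational(14349272, 5)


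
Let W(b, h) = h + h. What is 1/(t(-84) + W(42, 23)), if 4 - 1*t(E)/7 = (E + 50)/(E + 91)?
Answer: 1/108 ≈ 0.0092593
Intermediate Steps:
W(b, h) = 2*h
t(E) = 28 - 7*(50 + E)/(91 + E) (t(E) = 28 - 7*(E + 50)/(E + 91) = 28 - 7*(50 + E)/(91 + E))
1/(t(-84) + W(42, 23)) = 1/(7*(314 + 3*(-84))/(91 - 84) + 2*23) = 1/(7*(314 - 252)/7 + 46) = 1/(7*(⅐)*62 + 46) = 1/(62 + 46) = 1/108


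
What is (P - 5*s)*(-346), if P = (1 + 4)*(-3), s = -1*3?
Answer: 0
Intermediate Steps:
s = -3
P = -15 (P = 5*(-3) = -15)
(P - 5*s)*(-346) = (-15 - 5*(-3))*(-346) = (-15 + 15)*(-346) = 0*(-346) = 0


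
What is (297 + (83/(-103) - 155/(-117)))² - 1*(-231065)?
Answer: 46411884890866/145226601 ≈ 3.1958e+5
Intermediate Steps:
(297 + (83/(-103) - 155/(-117)))² - 1*(-231065) = (297 + (83*(-1/103) - 155*(-1/117)))² + 231065 = (297 + (-83/103 + 155/117))² + 231065 = (297 + 6254/12051)² + 231065 = (3585401/12051)² + 231065 = 12855100330801/145226601 + 231065 = 46411884890866/145226601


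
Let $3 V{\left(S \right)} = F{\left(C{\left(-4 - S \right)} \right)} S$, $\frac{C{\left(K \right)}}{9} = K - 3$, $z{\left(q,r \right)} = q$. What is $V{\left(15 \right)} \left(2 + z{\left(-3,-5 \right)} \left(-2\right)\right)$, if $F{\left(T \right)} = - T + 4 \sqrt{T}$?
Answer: $7920 + 480 i \sqrt{22} \approx 7920.0 + 2251.4 i$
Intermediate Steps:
$C{\left(K \right)} = -27 + 9 K$ ($C{\left(K \right)} = 9 \left(K - 3\right) = 9 \left(-3 + K\right) = -27 + 9 K$)
$V{\left(S \right)} = \frac{S \left(63 + 4 \sqrt{-63 - 9 S} + 9 S\right)}{3}$ ($V{\left(S \right)} = \frac{\left(- (-27 + 9 \left(-4 - S\right)) + 4 \sqrt{-27 + 9 \left(-4 - S\right)}\right) S}{3} = \frac{\left(- (-27 - \left(36 + 9 S\right)) + 4 \sqrt{-27 - \left(36 + 9 S\right)}\right) S}{3} = \frac{\left(- (-63 - 9 S) + 4 \sqrt{-63 - 9 S}\right) S}{3} = \frac{\left(\left(63 + 9 S\right) + 4 \sqrt{-63 - 9 S}\right) S}{3} = \frac{\left(63 + 4 \sqrt{-63 - 9 S} + 9 S\right) S}{3} = \frac{S \left(63 + 4 \sqrt{-63 - 9 S} + 9 S\right)}{3}$)
$V{\left(15 \right)} \left(2 + z{\left(-3,-5 \right)} \left(-2\right)\right) = 15 \left(21 + 3 \cdot 15 + 4 \sqrt{-7 - 15}\right) \left(2 - -6\right) = 15 \left(21 + 45 + 4 \sqrt{-7 - 15}\right) \left(2 + 6\right) = 15 \left(21 + 45 + 4 \sqrt{-22}\right) 8 = 15 \left(21 + 45 + 4 i \sqrt{22}\right) 8 = 15 \left(66 + 4 i \sqrt{22}\right) 8 = \left(990 + 60 i \sqrt{22}\right) 8 = 7920 + 480 i \sqrt{22}$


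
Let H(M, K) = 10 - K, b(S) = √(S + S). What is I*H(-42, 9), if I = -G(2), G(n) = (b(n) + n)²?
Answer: -16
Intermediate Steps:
b(S) = √2*√S (b(S) = √(2*S) = √2*√S)
G(n) = (n + √2*√n)² (G(n) = (√2*√n + n)² = (n + √2*√n)²)
I = -16 (I = -(2 + √2*√2)² = -(2 + 2)² = -1*4² = -1*16 = -16)
I*H(-42, 9) = -16*(10 - 1*9) = -16*(10 - 9) = -16*1 = -16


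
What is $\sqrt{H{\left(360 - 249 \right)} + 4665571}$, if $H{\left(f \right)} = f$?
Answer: $7 \sqrt{95218} \approx 2160.0$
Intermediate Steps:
$\sqrt{H{\left(360 - 249 \right)} + 4665571} = \sqrt{\left(360 - 249\right) + 4665571} = \sqrt{111 + 4665571} = \sqrt{4665682} = 7 \sqrt{95218}$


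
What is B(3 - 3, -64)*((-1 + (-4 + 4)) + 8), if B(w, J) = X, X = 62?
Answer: 434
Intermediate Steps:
B(w, J) = 62
B(3 - 3, -64)*((-1 + (-4 + 4)) + 8) = 62*((-1 + (-4 + 4)) + 8) = 62*((-1 + 0) + 8) = 62*(-1 + 8) = 62*7 = 434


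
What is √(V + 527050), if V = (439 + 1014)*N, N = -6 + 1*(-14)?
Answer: √497990 ≈ 705.68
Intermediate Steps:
N = -20 (N = -6 - 14 = -20)
V = -29060 (V = (439 + 1014)*(-20) = 1453*(-20) = -29060)
√(V + 527050) = √(-29060 + 527050) = √497990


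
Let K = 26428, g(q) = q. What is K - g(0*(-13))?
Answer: 26428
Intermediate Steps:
K - g(0*(-13)) = 26428 - 0*(-13) = 26428 - 1*0 = 26428 + 0 = 26428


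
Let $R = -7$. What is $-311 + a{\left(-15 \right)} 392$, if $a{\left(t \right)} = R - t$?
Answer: $2825$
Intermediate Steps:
$a{\left(t \right)} = -7 - t$
$-311 + a{\left(-15 \right)} 392 = -311 + \left(-7 - -15\right) 392 = -311 + \left(-7 + 15\right) 392 = -311 + 8 \cdot 392 = -311 + 3136 = 2825$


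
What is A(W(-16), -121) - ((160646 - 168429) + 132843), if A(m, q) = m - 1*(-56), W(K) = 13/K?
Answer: -2000077/16 ≈ -1.2500e+5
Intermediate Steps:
A(m, q) = 56 + m (A(m, q) = m + 56 = 56 + m)
A(W(-16), -121) - ((160646 - 168429) + 132843) = (56 + 13/(-16)) - ((160646 - 168429) + 132843) = (56 + 13*(-1/16)) - (-7783 + 132843) = (56 - 13/16) - 1*125060 = 883/16 - 125060 = -2000077/16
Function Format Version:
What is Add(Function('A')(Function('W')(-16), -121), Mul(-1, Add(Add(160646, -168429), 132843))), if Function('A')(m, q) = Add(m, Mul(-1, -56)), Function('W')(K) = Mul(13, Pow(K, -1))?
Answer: Rational(-2000077, 16) ≈ -1.2500e+5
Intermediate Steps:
Function('A')(m, q) = Add(56, m) (Function('A')(m, q) = Add(m, 56) = Add(56, m))
Add(Function('A')(Function('W')(-16), -121), Mul(-1, Add(Add(160646, -168429), 132843))) = Add(Add(56, Mul(13, Pow(-16, -1))), Mul(-1, Add(Add(160646, -168429), 132843))) = Add(Add(56, Mul(13, Rational(-1, 16))), Mul(-1, Add(-7783, 132843))) = Add(Add(56, Rational(-13, 16)), Mul(-1, 125060)) = Add(Rational(883, 16), -125060) = Rational(-2000077, 16)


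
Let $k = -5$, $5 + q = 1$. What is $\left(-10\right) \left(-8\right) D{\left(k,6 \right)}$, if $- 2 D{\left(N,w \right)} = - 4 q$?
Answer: $-640$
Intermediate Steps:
$q = -4$ ($q = -5 + 1 = -4$)
$D{\left(N,w \right)} = -8$ ($D{\left(N,w \right)} = - \frac{\left(-4\right) \left(-4\right)}{2} = \left(- \frac{1}{2}\right) 16 = -8$)
$\left(-10\right) \left(-8\right) D{\left(k,6 \right)} = \left(-10\right) \left(-8\right) \left(-8\right) = 80 \left(-8\right) = -640$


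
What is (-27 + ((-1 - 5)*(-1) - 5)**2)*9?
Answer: -234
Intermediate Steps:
(-27 + ((-1 - 5)*(-1) - 5)**2)*9 = (-27 + (-6*(-1) - 5)**2)*9 = (-27 + (6 - 5)**2)*9 = (-27 + 1**2)*9 = (-27 + 1)*9 = -26*9 = -234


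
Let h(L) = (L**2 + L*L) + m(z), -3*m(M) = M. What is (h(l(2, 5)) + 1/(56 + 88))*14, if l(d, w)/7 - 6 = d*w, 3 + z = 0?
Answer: 25289719/72 ≈ 3.5125e+5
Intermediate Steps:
z = -3 (z = -3 + 0 = -3)
l(d, w) = 42 + 7*d*w (l(d, w) = 42 + 7*(d*w) = 42 + 7*d*w)
m(M) = -M/3
h(L) = 1 + 2*L**2 (h(L) = (L**2 + L*L) - 1/3*(-3) = (L**2 + L**2) + 1 = 2*L**2 + 1 = 1 + 2*L**2)
(h(l(2, 5)) + 1/(56 + 88))*14 = ((1 + 2*(42 + 7*2*5)**2) + 1/(56 + 88))*14 = ((1 + 2*(42 + 70)**2) + 1/144)*14 = ((1 + 2*112**2) + 1/144)*14 = ((1 + 2*12544) + 1/144)*14 = ((1 + 25088) + 1/144)*14 = (25089 + 1/144)*14 = (3612817/144)*14 = 25289719/72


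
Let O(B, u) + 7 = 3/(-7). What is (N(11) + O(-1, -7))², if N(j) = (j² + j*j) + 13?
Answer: 3003289/49 ≈ 61292.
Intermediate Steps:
O(B, u) = -52/7 (O(B, u) = -7 + 3/(-7) = -7 + 3*(-⅐) = -7 - 3/7 = -52/7)
N(j) = 13 + 2*j² (N(j) = (j² + j²) + 13 = 2*j² + 13 = 13 + 2*j²)
(N(11) + O(-1, -7))² = ((13 + 2*11²) - 52/7)² = ((13 + 2*121) - 52/7)² = ((13 + 242) - 52/7)² = (255 - 52/7)² = (1733/7)² = 3003289/49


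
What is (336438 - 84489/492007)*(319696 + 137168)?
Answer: 75624591277434528/492007 ≈ 1.5371e+11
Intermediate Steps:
(336438 - 84489/492007)*(319696 + 137168) = (336438 - 84489*1/492007)*456864 = (336438 - 84489/492007)*456864 = (165529766577/492007)*456864 = 75624591277434528/492007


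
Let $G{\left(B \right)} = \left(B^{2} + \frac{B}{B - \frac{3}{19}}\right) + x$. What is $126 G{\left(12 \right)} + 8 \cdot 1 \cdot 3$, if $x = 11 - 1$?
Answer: $\frac{488892}{25} \approx 19556.0$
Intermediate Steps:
$x = 10$ ($x = 11 - 1 = 10$)
$G{\left(B \right)} = 10 + B^{2} + \frac{B}{- \frac{3}{19} + B}$ ($G{\left(B \right)} = \left(B^{2} + \frac{B}{B - \frac{3}{19}}\right) + 10 = \left(B^{2} + \frac{B}{- \frac{3}{19} + B}\right) + 10 = 10 + B^{2} + \frac{B}{- \frac{3}{19} + B}$)
$126 G{\left(12 \right)} + 8 \cdot 1 \cdot 3 = 126 \frac{-30 - 3 \cdot 12^{2} + 19 \cdot 12^{3} + 209 \cdot 12}{-3 + 19 \cdot 12} + 8 \cdot 1 \cdot 3 = 126 \frac{-30 - 432 + 19 \cdot 1728 + 2508}{-3 + 228} + 8 \cdot 3 = 126 \frac{-30 - 432 + 32832 + 2508}{225} + 24 = 126 \cdot \frac{1}{225} \cdot 34878 + 24 = 126 \cdot \frac{11626}{75} + 24 = \frac{488292}{25} + 24 = \frac{488892}{25}$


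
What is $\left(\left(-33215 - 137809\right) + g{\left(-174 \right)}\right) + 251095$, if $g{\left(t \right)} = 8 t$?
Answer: $78679$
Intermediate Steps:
$\left(\left(-33215 - 137809\right) + g{\left(-174 \right)}\right) + 251095 = \left(\left(-33215 - 137809\right) + 8 \left(-174\right)\right) + 251095 = \left(-171024 - 1392\right) + 251095 = -172416 + 251095 = 78679$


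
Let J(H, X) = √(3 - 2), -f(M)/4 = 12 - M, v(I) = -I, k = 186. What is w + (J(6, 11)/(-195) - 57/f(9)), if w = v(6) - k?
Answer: -146059/780 ≈ -187.26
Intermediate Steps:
f(M) = -48 + 4*M (f(M) = -4*(12 - M) = -48 + 4*M)
J(H, X) = 1 (J(H, X) = √1 = 1)
w = -192 (w = -1*6 - 1*186 = -6 - 186 = -192)
w + (J(6, 11)/(-195) - 57/f(9)) = -192 + (1/(-195) - 57/(-48 + 4*9)) = -192 + (1*(-1/195) - 57/(-48 + 36)) = -192 + (-1/195 - 57/(-12)) = -192 + (-1/195 - 57*(-1/12)) = -192 + (-1/195 + 19/4) = -192 + 3701/780 = -146059/780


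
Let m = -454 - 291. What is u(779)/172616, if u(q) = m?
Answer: -745/172616 ≈ -0.0043159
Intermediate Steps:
m = -745
u(q) = -745
u(779)/172616 = -745/172616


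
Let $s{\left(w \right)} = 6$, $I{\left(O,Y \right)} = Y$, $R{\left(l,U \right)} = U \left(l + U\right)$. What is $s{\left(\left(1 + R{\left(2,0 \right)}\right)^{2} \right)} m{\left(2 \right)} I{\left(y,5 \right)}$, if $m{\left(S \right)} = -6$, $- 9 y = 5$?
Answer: $-180$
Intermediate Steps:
$R{\left(l,U \right)} = U \left(U + l\right)$
$y = - \frac{5}{9}$ ($y = \left(- \frac{1}{9}\right) 5 = - \frac{5}{9} \approx -0.55556$)
$s{\left(\left(1 + R{\left(2,0 \right)}\right)^{2} \right)} m{\left(2 \right)} I{\left(y,5 \right)} = 6 \left(-6\right) 5 = \left(-36\right) 5 = -180$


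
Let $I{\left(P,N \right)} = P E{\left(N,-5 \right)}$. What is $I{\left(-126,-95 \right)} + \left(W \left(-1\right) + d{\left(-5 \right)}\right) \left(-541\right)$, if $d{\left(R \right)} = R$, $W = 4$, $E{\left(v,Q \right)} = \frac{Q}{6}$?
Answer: $4974$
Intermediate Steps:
$E{\left(v,Q \right)} = \frac{Q}{6}$ ($E{\left(v,Q \right)} = Q \frac{1}{6} = \frac{Q}{6}$)
$I{\left(P,N \right)} = - \frac{5 P}{6}$ ($I{\left(P,N \right)} = P \frac{1}{6} \left(-5\right) = P \left(- \frac{5}{6}\right) = - \frac{5 P}{6}$)
$I{\left(-126,-95 \right)} + \left(W \left(-1\right) + d{\left(-5 \right)}\right) \left(-541\right) = \left(- \frac{5}{6}\right) \left(-126\right) + \left(4 \left(-1\right) - 5\right) \left(-541\right) = 105 + \left(-4 - 5\right) \left(-541\right) = 105 - -4869 = 105 + 4869 = 4974$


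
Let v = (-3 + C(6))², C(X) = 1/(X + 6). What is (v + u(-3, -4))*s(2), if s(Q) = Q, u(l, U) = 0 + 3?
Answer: 1657/72 ≈ 23.014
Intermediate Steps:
u(l, U) = 3
C(X) = 1/(6 + X)
v = 1225/144 (v = (-3 + 1/(6 + 6))² = (-3 + 1/12)² = (-35/12)² = 1225/144 ≈ 8.5069)
(v + u(-3, -4))*s(2) = (1225/144 + 3)*2 = (1657/144)*2 = 1657/72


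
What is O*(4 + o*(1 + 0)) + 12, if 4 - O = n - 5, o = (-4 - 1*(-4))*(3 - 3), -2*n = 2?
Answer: 52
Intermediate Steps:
n = -1 (n = -½*2 = -1)
o = 0 (o = (-4 + 4)*0 = 0*0 = 0)
O = 10 (O = 4 - (-1 - 5) = 4 - 1*(-6) = 4 + 6 = 10)
O*(4 + o*(1 + 0)) + 12 = 10*(4 + 0*(1 + 0)) + 12 = 10*(4 + 0*1) + 12 = 10*(4 + 0) + 12 = 10*4 + 12 = 40 + 12 = 52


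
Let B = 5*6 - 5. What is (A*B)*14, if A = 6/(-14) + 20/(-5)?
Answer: -1550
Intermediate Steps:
B = 25 (B = 30 - 5 = 25)
A = -31/7 (A = 6*(-1/14) + 20*(-1/5) = -3/7 - 4 = -31/7 ≈ -4.4286)
(A*B)*14 = -31/7*25*14 = -775/7*14 = -1550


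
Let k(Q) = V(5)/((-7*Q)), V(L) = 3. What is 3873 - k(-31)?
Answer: 840438/217 ≈ 3873.0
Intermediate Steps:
k(Q) = -3/(7*Q) (k(Q) = 3/((-7*Q)) = 3*(-1/(7*Q)) = -3/(7*Q))
3873 - k(-31) = 3873 - (-3)/(7*(-31)) = 3873 - (-3)*(-1)/(7*31) = 3873 - 1*3/217 = 3873 - 3/217 = 840438/217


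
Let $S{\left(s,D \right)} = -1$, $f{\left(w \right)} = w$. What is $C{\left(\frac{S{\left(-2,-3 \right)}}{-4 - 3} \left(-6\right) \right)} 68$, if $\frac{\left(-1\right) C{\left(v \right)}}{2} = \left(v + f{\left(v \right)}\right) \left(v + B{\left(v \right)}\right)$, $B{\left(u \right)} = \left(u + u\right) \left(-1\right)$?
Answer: $\frac{9792}{49} \approx 199.84$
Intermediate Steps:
$B{\left(u \right)} = - 2 u$ ($B{\left(u \right)} = 2 u \left(-1\right) = - 2 u$)
$C{\left(v \right)} = 4 v^{2}$ ($C{\left(v \right)} = - 2 \left(v + v\right) \left(v - 2 v\right) = - 2 \cdot 2 v \left(- v\right) = - 2 \left(- 2 v^{2}\right) = 4 v^{2}$)
$C{\left(\frac{S{\left(-2,-3 \right)}}{-4 - 3} \left(-6\right) \right)} 68 = 4 \left(\frac{1}{-4 - 3} \left(-1\right) \left(-6\right)\right)^{2} \cdot 68 = 4 \left(\frac{1}{-7} \left(-1\right) \left(-6\right)\right)^{2} \cdot 68 = 4 \left(\left(- \frac{1}{7}\right) \left(-1\right) \left(-6\right)\right)^{2} \cdot 68 = 4 \left(\frac{1}{7} \left(-6\right)\right)^{2} \cdot 68 = 4 \left(- \frac{6}{7}\right)^{2} \cdot 68 = 4 \cdot \frac{36}{49} \cdot 68 = \frac{144}{49} \cdot 68 = \frac{9792}{49}$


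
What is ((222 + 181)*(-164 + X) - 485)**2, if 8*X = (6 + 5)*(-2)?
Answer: 73300689081/16 ≈ 4.5813e+9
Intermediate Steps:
X = -11/4 (X = ((6 + 5)*(-2))/8 = (11*(-2))/8 = (1/8)*(-22) = -11/4 ≈ -2.7500)
((222 + 181)*(-164 + X) - 485)**2 = ((222 + 181)*(-164 - 11/4) - 485)**2 = (403*(-667/4) - 485)**2 = (-268801/4 - 485)**2 = (-270741/4)**2 = 73300689081/16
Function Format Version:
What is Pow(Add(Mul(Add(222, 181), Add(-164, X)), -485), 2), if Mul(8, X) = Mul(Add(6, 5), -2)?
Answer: Rational(73300689081, 16) ≈ 4.5813e+9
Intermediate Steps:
X = Rational(-11, 4) (X = Mul(Rational(1, 8), Mul(Add(6, 5), -2)) = Mul(Rational(1, 8), Mul(11, -2)) = Mul(Rational(1, 8), -22) = Rational(-11, 4) ≈ -2.7500)
Pow(Add(Mul(Add(222, 181), Add(-164, X)), -485), 2) = Pow(Add(Mul(Add(222, 181), Add(-164, Rational(-11, 4))), -485), 2) = Pow(Add(Mul(403, Rational(-667, 4)), -485), 2) = Pow(Add(Rational(-268801, 4), -485), 2) = Pow(Rational(-270741, 4), 2) = Rational(73300689081, 16)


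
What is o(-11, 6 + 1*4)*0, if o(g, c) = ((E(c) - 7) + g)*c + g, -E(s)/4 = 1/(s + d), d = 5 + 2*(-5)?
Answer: 0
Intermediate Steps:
d = -5 (d = 5 - 10 = -5)
E(s) = -4/(-5 + s) (E(s) = -4/(s - 5) = -4/(-5 + s))
o(g, c) = g + c*(-7 + g - 4/(-5 + c)) (o(g, c) = ((-4/(-5 + c) - 7) + g)*c + g = ((-7 - 4/(-5 + c)) + g)*c + g = (-7 + g - 4/(-5 + c))*c + g = c*(-7 + g - 4/(-5 + c)) + g = g + c*(-7 + g - 4/(-5 + c)))
o(-11, 6 + 1*4)*0 = ((-4*(6 + 1*4) + (-5 + (6 + 1*4))*(-11 - 7*(6 + 1*4) + (6 + 1*4)*(-11)))/(-5 + (6 + 1*4)))*0 = ((-4*(6 + 4) + (-5 + (6 + 4))*(-11 - 7*(6 + 4) + (6 + 4)*(-11)))/(-5 + (6 + 4)))*0 = ((-4*10 + (-5 + 10)*(-11 - 7*10 + 10*(-11)))/(-5 + 10))*0 = ((-40 + 5*(-11 - 70 - 110))/5)*0 = ((-40 + 5*(-191))/5)*0 = ((-40 - 955)/5)*0 = ((⅕)*(-995))*0 = -199*0 = 0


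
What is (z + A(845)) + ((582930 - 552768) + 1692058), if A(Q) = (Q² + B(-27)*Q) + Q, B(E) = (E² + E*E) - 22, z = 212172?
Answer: 3862682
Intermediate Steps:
B(E) = -22 + 2*E² (B(E) = (E² + E²) - 22 = 2*E² - 22 = -22 + 2*E²)
A(Q) = Q² + 1437*Q (A(Q) = (Q² + (-22 + 2*(-27)²)*Q) + Q = (Q² + (-22 + 2*729)*Q) + Q = (Q² + (-22 + 1458)*Q) + Q = (Q² + 1436*Q) + Q = Q² + 1437*Q)
(z + A(845)) + ((582930 - 552768) + 1692058) = (212172 + 845*(1437 + 845)) + ((582930 - 552768) + 1692058) = (212172 + 845*2282) + (30162 + 1692058) = (212172 + 1928290) + 1722220 = 2140462 + 1722220 = 3862682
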